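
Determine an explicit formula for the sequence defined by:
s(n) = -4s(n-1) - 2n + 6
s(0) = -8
First-order linear with linear forcing.
Homogeneous solution: s_h(n) = A·(-4)^n.
Try particular s_p(n) = pn + q. Substituting:
  pn + q = -4(p(n-1) + q) - 2n + 6.
Matching the n-coefficient: p = -4p - 2 ⇒ p = - \frac{2}{5}.
Matching constants: q = 4p - 4q + 6 ⇒ q = \frac{22}{25}.
General: s(n) = A·(-4)^n - \frac{2 n}{5} + \frac{22}{25}.
Apply s(0) = -8: A + \frac{22}{25} = -8 ⇒ A = - \frac{222}{25}.
So s(n) = - \frac{222 \left(-4\right)^{n}}{25} - \frac{2 n}{5} + \frac{22}{25}.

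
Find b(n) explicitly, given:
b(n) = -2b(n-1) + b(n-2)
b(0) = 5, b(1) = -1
Characteristic equation: x² + 2x - 1 = 0.
Discriminant Δ = (-2)² + 4·(1) = 8.
Roots r₁,₂ = (-2 ± √8)/2, so r₁ = -1 + \sqrt{2}, r₂ = - \sqrt{2} - 1.
General solution: b(n) = A·r₁^n + B·r₂^n.
From the initial conditions, A + B = 5 and r₁A + r₂B = -1.
Since r₁ - r₂ = √8: A = (-1 - (5)r₂)/√8 = \sqrt{2} + \frac{5}{2}, and B = 5 - A = \frac{5}{2} - \sqrt{2}.
So b(n) = \left(\sqrt{2} + \frac{5}{2}\right)\left(-1 + \sqrt{2}\right)^n + \left(\frac{5}{2} - \sqrt{2}\right)\left(- \sqrt{2} - 1\right)^n.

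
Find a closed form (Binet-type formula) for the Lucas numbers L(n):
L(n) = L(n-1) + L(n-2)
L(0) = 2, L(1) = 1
This is the Lucas sequence.
Characteristic equation: x² - x - 1 = 0; roots r₁ = \frac{1}{2} + \frac{\sqrt{5}}{2}, r₂ = \frac{1}{2} - \frac{\sqrt{5}}{2}.
General: L(n) = A·r₁^n + B·r₂^n. Solving with L(0)=2, L(1)=1 gives A = 1, B = 1.
So L(n) = 2^{- n} \left(\left(1 - \sqrt{5}\right)^{n} + \left(1 + \sqrt{5}\right)^{n}\right).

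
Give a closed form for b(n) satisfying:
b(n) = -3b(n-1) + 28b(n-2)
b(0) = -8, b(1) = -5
Characteristic equation: x² + 3x - 28 = 0, which factors as (x - (4))(x - (-7)) = 0.
Roots r₁ = 4, r₂ = -7 (distinct).
General solution: b(n) = A·(4)^n + B·(-7)^n.
From b(0) = -8: A + B = -8.
From b(1) = -5: 4A - 7B = -5.
Solving: A = - \frac{61}{11}, B = - \frac{27}{11}.
So b(n) = - \frac{27 \left(-7\right)^{n}}{11} - \frac{61 \cdot 4^{n}}{11}.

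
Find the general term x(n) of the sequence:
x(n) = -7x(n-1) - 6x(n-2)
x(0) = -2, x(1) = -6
Characteristic equation: x² + 7x + 6 = 0, which factors as (x - (-1))(x - (-6)) = 0.
Roots r₁ = -1, r₂ = -6 (distinct).
General solution: x(n) = A·(-1)^n + B·(-6)^n.
From x(0) = -2: A + B = -2.
From x(1) = -6: -A - 6B = -6.
Solving: A = - \frac{18}{5}, B = \frac{8}{5}.
So x(n) = - \frac{18 \left(-1\right)^{n}}{5} + \frac{8 \left(-6\right)^{n}}{5}.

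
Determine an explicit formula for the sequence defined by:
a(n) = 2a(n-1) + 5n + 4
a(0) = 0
First-order linear with linear forcing.
Homogeneous solution: a_h(n) = A·(2)^n.
Try particular a_p(n) = pn + q. Substituting:
  pn + q = 2(p(n-1) + q) + 5n + 4.
Matching the n-coefficient: p = 2p + 5 ⇒ p = -5.
Matching constants: q = -2p + 2q + 4 ⇒ q = -14.
General: a(n) = A·(2)^n - 5 n - 14.
Apply a(0) = 0: A - 14 = 0 ⇒ A = 14.
So a(n) = 14 \cdot 2^{n} - 5 n - 14.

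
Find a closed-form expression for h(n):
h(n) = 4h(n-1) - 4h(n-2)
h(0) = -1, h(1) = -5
Characteristic equation: x² - 4x + 4 = 0, which is (x - (2))².
Repeated root r = 2.
General solution: h(n) = (A + Bn)·(2)^n.
From h(0) = -1: A = -1.
From h(1) = -5: (A + B)·(2) = -5 ⇒ B = - \frac{3}{2}.
So h(n) = \left(- \frac{3 n}{2} - 1\right) \cdot (2)^n.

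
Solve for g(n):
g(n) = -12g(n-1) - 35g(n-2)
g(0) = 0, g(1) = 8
Characteristic equation: x² + 12x + 35 = 0, which factors as (x - (-7))(x - (-5)) = 0.
Roots r₁ = -7, r₂ = -5 (distinct).
General solution: g(n) = A·(-7)^n + B·(-5)^n.
From g(0) = 0: A + B = 0.
From g(1) = 8: -7A - 5B = 8.
Solving: A = -4, B = 4.
So g(n) = 4 \left(-5\right)^{n} - 4 \left(-7\right)^{n}.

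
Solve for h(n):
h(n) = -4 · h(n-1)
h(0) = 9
Pure geometric recurrence with ratio -4.
By induction h(n) = h(0) · (-4)^n = 9 \left(-4\right)^{n}.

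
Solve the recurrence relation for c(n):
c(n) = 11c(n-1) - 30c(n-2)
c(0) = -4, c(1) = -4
Characteristic equation: x² - 11x + 30 = 0, which factors as (x - (5))(x - (6)) = 0.
Roots r₁ = 5, r₂ = 6 (distinct).
General solution: c(n) = A·(5)^n + B·(6)^n.
From c(0) = -4: A + B = -4.
From c(1) = -4: 5A + 6B = -4.
Solving: A = -20, B = 16.
So c(n) = - 20 \cdot 5^{n} + 16 \cdot 6^{n}.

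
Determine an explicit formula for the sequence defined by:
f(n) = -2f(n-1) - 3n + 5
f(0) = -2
First-order linear with linear forcing.
Homogeneous solution: f_h(n) = A·(-2)^n.
Try particular f_p(n) = pn + q. Substituting:
  pn + q = -2(p(n-1) + q) - 3n + 5.
Matching the n-coefficient: p = -2p - 3 ⇒ p = -1.
Matching constants: q = 2p - 2q + 5 ⇒ q = 1.
General: f(n) = A·(-2)^n - n + 1.
Apply f(0) = -2: A + 1 = -2 ⇒ A = -3.
So f(n) = - 3 \left(-2\right)^{n} - n + 1.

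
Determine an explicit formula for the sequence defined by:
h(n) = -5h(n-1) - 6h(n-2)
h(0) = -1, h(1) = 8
Characteristic equation: x² + 5x + 6 = 0, which factors as (x - (-3))(x - (-2)) = 0.
Roots r₁ = -3, r₂ = -2 (distinct).
General solution: h(n) = A·(-3)^n + B·(-2)^n.
From h(0) = -1: A + B = -1.
From h(1) = 8: -3A - 2B = 8.
Solving: A = -6, B = 5.
So h(n) = 5 \left(-2\right)^{n} - 6 \left(-3\right)^{n}.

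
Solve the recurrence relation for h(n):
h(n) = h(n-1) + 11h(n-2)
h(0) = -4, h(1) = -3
Characteristic equation: x² - x - 11 = 0.
Discriminant Δ = (1)² + 4·(11) = 45.
Roots r₁,₂ = (1 ± √45)/2, so r₁ = \frac{1}{2} + \frac{3 \sqrt{5}}{2}, r₂ = \frac{1}{2} - \frac{3 \sqrt{5}}{2}.
General solution: h(n) = A·r₁^n + B·r₂^n.
From the initial conditions, A + B = -4 and r₁A + r₂B = -3.
Since r₁ - r₂ = √45: A = (-3 - (-4)r₂)/√45 = -2 - \frac{\sqrt{5}}{15}, and B = -4 - A = -2 + \frac{\sqrt{5}}{15}.
So h(n) = \left(-2 - \frac{\sqrt{5}}{15}\right)\left(\frac{1}{2} + \frac{3 \sqrt{5}}{2}\right)^n + \left(-2 + \frac{\sqrt{5}}{15}\right)\left(\frac{1}{2} - \frac{3 \sqrt{5}}{2}\right)^n.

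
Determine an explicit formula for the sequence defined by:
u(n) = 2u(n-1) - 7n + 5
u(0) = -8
First-order linear with linear forcing.
Homogeneous solution: u_h(n) = A·(2)^n.
Try particular u_p(n) = pn + q. Substituting:
  pn + q = 2(p(n-1) + q) - 7n + 5.
Matching the n-coefficient: p = 2p - 7 ⇒ p = 7.
Matching constants: q = -2p + 2q + 5 ⇒ q = 9.
General: u(n) = A·(2)^n + 7 n + 9.
Apply u(0) = -8: A + 9 = -8 ⇒ A = -17.
So u(n) = - 17 \cdot 2^{n} + 7 n + 9.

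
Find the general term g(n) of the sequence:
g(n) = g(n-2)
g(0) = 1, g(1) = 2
Characteristic equation: x² - 1 = 0, which factors as (x - (1))(x - (-1)) = 0.
Roots r₁ = 1, r₂ = -1 (distinct).
General solution: g(n) = A·(1)^n + B·(-1)^n.
From g(0) = 1: A + B = 1.
From g(1) = 2: A - B = 2.
Solving: A = \frac{3}{2}, B = - \frac{1}{2}.
So g(n) = \frac{3}{2} - \frac{\left(-1\right)^{n}}{2}.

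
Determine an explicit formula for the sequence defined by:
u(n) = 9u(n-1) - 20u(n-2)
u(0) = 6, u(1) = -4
Characteristic equation: x² - 9x + 20 = 0, which factors as (x - (5))(x - (4)) = 0.
Roots r₁ = 5, r₂ = 4 (distinct).
General solution: u(n) = A·(5)^n + B·(4)^n.
From u(0) = 6: A + B = 6.
From u(1) = -4: 5A + 4B = -4.
Solving: A = -28, B = 34.
So u(n) = 34 \cdot 4^{n} - 28 \cdot 5^{n}.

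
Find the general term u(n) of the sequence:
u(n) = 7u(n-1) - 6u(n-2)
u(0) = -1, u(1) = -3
Characteristic equation: x² - 7x + 6 = 0, which factors as (x - (6))(x - (1)) = 0.
Roots r₁ = 6, r₂ = 1 (distinct).
General solution: u(n) = A·(6)^n + B·(1)^n.
From u(0) = -1: A + B = -1.
From u(1) = -3: 6A + B = -3.
Solving: A = - \frac{2}{5}, B = - \frac{3}{5}.
So u(n) = - \frac{2 \cdot 6^{n}}{5} - \frac{3}{5}.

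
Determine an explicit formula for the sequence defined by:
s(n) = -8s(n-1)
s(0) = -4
This is a homogeneous first-order recurrence with ratio -8.
By induction s(n) = s(0) · (-8)^n = - 4 \left(-8\right)^{n}.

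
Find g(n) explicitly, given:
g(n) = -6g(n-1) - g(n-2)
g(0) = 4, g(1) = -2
Characteristic equation: x² + 6x + 1 = 0.
Discriminant Δ = (-6)² + 4·(-1) = 32.
Roots r₁,₂ = (-6 ± √32)/2, so r₁ = -3 + 2 \sqrt{2}, r₂ = -3 - 2 \sqrt{2}.
General solution: g(n) = A·r₁^n + B·r₂^n.
From the initial conditions, A + B = 4 and r₁A + r₂B = -2.
Since r₁ - r₂ = √32: A = (-2 - (4)r₂)/√32 = \frac{5 \sqrt{2}}{4} + 2, and B = 4 - A = 2 - \frac{5 \sqrt{2}}{4}.
So g(n) = \left(\frac{5 \sqrt{2}}{4} + 2\right)\left(-3 + 2 \sqrt{2}\right)^n + \left(2 - \frac{5 \sqrt{2}}{4}\right)\left(-3 - 2 \sqrt{2}\right)^n.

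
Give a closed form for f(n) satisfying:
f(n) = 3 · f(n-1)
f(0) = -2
Pure geometric recurrence with ratio 3.
By induction f(n) = f(0) · (3)^n = - 2 \cdot 3^{n}.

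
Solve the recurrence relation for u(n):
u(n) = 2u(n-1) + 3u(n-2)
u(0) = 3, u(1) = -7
Characteristic equation: x² - 2x - 3 = 0, which factors as (x - (-1))(x - (3)) = 0.
Roots r₁ = -1, r₂ = 3 (distinct).
General solution: u(n) = A·(-1)^n + B·(3)^n.
From u(0) = 3: A + B = 3.
From u(1) = -7: -A + 3B = -7.
Solving: A = 4, B = -1.
So u(n) = 4 \left(-1\right)^{n} - 3^{n}.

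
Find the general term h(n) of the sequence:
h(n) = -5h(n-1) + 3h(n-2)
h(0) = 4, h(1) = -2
Characteristic equation: x² + 5x - 3 = 0.
Discriminant Δ = (-5)² + 4·(3) = 37.
Roots r₁,₂ = (-5 ± √37)/2, so r₁ = - \frac{5}{2} + \frac{\sqrt{37}}{2}, r₂ = - \frac{\sqrt{37}}{2} - \frac{5}{2}.
General solution: h(n) = A·r₁^n + B·r₂^n.
From the initial conditions, A + B = 4 and r₁A + r₂B = -2.
Since r₁ - r₂ = √37: A = (-2 - (4)r₂)/√37 = \frac{8 \sqrt{37}}{37} + 2, and B = 4 - A = 2 - \frac{8 \sqrt{37}}{37}.
So h(n) = \left(\frac{8 \sqrt{37}}{37} + 2\right)\left(- \frac{5}{2} + \frac{\sqrt{37}}{2}\right)^n + \left(2 - \frac{8 \sqrt{37}}{37}\right)\left(- \frac{\sqrt{37}}{2} - \frac{5}{2}\right)^n.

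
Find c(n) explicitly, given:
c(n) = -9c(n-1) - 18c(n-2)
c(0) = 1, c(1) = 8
Characteristic equation: x² + 9x + 18 = 0, which factors as (x - (-3))(x - (-6)) = 0.
Roots r₁ = -3, r₂ = -6 (distinct).
General solution: c(n) = A·(-3)^n + B·(-6)^n.
From c(0) = 1: A + B = 1.
From c(1) = 8: -3A - 6B = 8.
Solving: A = \frac{14}{3}, B = - \frac{11}{3}.
So c(n) = \frac{14 \left(-3\right)^{n}}{3} - \frac{11 \left(-6\right)^{n}}{3}.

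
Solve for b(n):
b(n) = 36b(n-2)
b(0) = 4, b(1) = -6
Characteristic equation: x² - 36 = 0, which factors as (x - (6))(x - (-6)) = 0.
Roots r₁ = 6, r₂ = -6 (distinct).
General solution: b(n) = A·(6)^n + B·(-6)^n.
From b(0) = 4: A + B = 4.
From b(1) = -6: 6A - 6B = -6.
Solving: A = \frac{3}{2}, B = \frac{5}{2}.
So b(n) = \frac{5 \left(-6\right)^{n}}{2} + \frac{3 \cdot 6^{n}}{2}.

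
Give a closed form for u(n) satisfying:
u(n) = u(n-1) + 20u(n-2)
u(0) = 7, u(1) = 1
Characteristic equation: x² - x - 20 = 0, which factors as (x - (-4))(x - (5)) = 0.
Roots r₁ = -4, r₂ = 5 (distinct).
General solution: u(n) = A·(-4)^n + B·(5)^n.
From u(0) = 7: A + B = 7.
From u(1) = 1: -4A + 5B = 1.
Solving: A = \frac{34}{9}, B = \frac{29}{9}.
So u(n) = \frac{34 \left(-4\right)^{n}}{9} + \frac{29 \cdot 5^{n}}{9}.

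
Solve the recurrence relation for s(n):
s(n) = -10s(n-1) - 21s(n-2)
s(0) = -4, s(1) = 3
Characteristic equation: x² + 10x + 21 = 0, which factors as (x - (-3))(x - (-7)) = 0.
Roots r₁ = -3, r₂ = -7 (distinct).
General solution: s(n) = A·(-3)^n + B·(-7)^n.
From s(0) = -4: A + B = -4.
From s(1) = 3: -3A - 7B = 3.
Solving: A = - \frac{25}{4}, B = \frac{9}{4}.
So s(n) = - \frac{25 \left(-3\right)^{n}}{4} + \frac{9 \left(-7\right)^{n}}{4}.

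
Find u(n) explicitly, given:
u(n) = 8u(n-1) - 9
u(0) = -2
First-order linear non-homogeneous.
Homogeneous solution: u_h(n) = A·(8)^n.
Try constant particular solution u_p = K: K = 8K - 9 ⇒ K = \frac{9}{7}.
General: u(n) = A·(8)^n + \frac{9}{7}.
Apply u(0) = -2: A + \frac{9}{7} = -2 ⇒ A = - \frac{23}{7}.
So u(n) = \frac{9}{7} - \frac{23 \cdot 8^{n}}{7}.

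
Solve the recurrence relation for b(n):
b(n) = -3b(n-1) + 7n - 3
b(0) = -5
First-order linear with linear forcing.
Homogeneous solution: b_h(n) = A·(-3)^n.
Try particular b_p(n) = pn + q. Substituting:
  pn + q = -3(p(n-1) + q) + 7n - 3.
Matching the n-coefficient: p = -3p + 7 ⇒ p = \frac{7}{4}.
Matching constants: q = 3p - 3q - 3 ⇒ q = \frac{9}{16}.
General: b(n) = A·(-3)^n + \frac{7 n}{4} + \frac{9}{16}.
Apply b(0) = -5: A + \frac{9}{16} = -5 ⇒ A = - \frac{89}{16}.
So b(n) = - \frac{89 \left(-3\right)^{n}}{16} + \frac{7 n}{4} + \frac{9}{16}.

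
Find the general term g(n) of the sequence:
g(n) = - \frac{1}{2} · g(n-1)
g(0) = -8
Pure geometric recurrence with ratio - \frac{1}{2}.
By induction g(n) = g(0) · (- \frac{1}{2})^n = - 8 \left(- \frac{1}{2}\right)^{n}.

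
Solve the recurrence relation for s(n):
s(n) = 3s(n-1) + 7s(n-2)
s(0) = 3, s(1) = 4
Characteristic equation: x² - 3x - 7 = 0.
Discriminant Δ = (3)² + 4·(7) = 37.
Roots r₁,₂ = (3 ± √37)/2, so r₁ = \frac{3}{2} + \frac{\sqrt{37}}{2}, r₂ = \frac{3}{2} - \frac{\sqrt{37}}{2}.
General solution: s(n) = A·r₁^n + B·r₂^n.
From the initial conditions, A + B = 3 and r₁A + r₂B = 4.
Since r₁ - r₂ = √37: A = (4 - (3)r₂)/√37 = \frac{3}{2} - \frac{\sqrt{37}}{74}, and B = 3 - A = \frac{\sqrt{37}}{74} + \frac{3}{2}.
So s(n) = \left(\frac{3}{2} - \frac{\sqrt{37}}{74}\right)\left(\frac{3}{2} + \frac{\sqrt{37}}{2}\right)^n + \left(\frac{\sqrt{37}}{74} + \frac{3}{2}\right)\left(\frac{3}{2} - \frac{\sqrt{37}}{2}\right)^n.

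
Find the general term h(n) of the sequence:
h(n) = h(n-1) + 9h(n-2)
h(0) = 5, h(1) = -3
Characteristic equation: x² - x - 9 = 0.
Discriminant Δ = (1)² + 4·(9) = 37.
Roots r₁,₂ = (1 ± √37)/2, so r₁ = \frac{1}{2} + \frac{\sqrt{37}}{2}, r₂ = \frac{1}{2} - \frac{\sqrt{37}}{2}.
General solution: h(n) = A·r₁^n + B·r₂^n.
From the initial conditions, A + B = 5 and r₁A + r₂B = -3.
Since r₁ - r₂ = √37: A = (-3 - (5)r₂)/√37 = \frac{5}{2} - \frac{11 \sqrt{37}}{74}, and B = 5 - A = \frac{11 \sqrt{37}}{74} + \frac{5}{2}.
So h(n) = \left(\frac{5}{2} - \frac{11 \sqrt{37}}{74}\right)\left(\frac{1}{2} + \frac{\sqrt{37}}{2}\right)^n + \left(\frac{11 \sqrt{37}}{74} + \frac{5}{2}\right)\left(\frac{1}{2} - \frac{\sqrt{37}}{2}\right)^n.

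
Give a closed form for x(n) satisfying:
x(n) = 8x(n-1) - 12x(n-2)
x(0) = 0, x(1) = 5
Characteristic equation: x² - 8x + 12 = 0, which factors as (x - (2))(x - (6)) = 0.
Roots r₁ = 2, r₂ = 6 (distinct).
General solution: x(n) = A·(2)^n + B·(6)^n.
From x(0) = 0: A + B = 0.
From x(1) = 5: 2A + 6B = 5.
Solving: A = - \frac{5}{4}, B = \frac{5}{4}.
So x(n) = - \frac{5 \cdot 2^{n}}{4} + \frac{5 \cdot 6^{n}}{4}.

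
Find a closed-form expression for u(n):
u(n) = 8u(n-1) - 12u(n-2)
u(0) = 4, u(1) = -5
Characteristic equation: x² - 8x + 12 = 0, which factors as (x - (2))(x - (6)) = 0.
Roots r₁ = 2, r₂ = 6 (distinct).
General solution: u(n) = A·(2)^n + B·(6)^n.
From u(0) = 4: A + B = 4.
From u(1) = -5: 2A + 6B = -5.
Solving: A = \frac{29}{4}, B = - \frac{13}{4}.
So u(n) = \frac{29 \cdot 2^{n}}{4} - \frac{13 \cdot 6^{n}}{4}.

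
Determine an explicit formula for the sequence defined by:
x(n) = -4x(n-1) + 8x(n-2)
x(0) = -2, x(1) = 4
Characteristic equation: x² + 4x - 8 = 0.
Discriminant Δ = (-4)² + 4·(8) = 48.
Roots r₁,₂ = (-4 ± √48)/2, so r₁ = -2 + 2 \sqrt{3}, r₂ = - 2 \sqrt{3} - 2.
General solution: x(n) = A·r₁^n + B·r₂^n.
From the initial conditions, A + B = -2 and r₁A + r₂B = 4.
Since r₁ - r₂ = √48: A = (4 - (-2)r₂)/√48 = -1, and B = -2 - A = -1.
So x(n) = \left(-1\right)\left(-2 + 2 \sqrt{3}\right)^n + \left(-1\right)\left(- 2 \sqrt{3} - 2\right)^n.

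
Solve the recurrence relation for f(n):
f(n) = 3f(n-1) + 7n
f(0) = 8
First-order linear with linear forcing.
Homogeneous solution: f_h(n) = A·(3)^n.
Try particular f_p(n) = pn + q. Substituting:
  pn + q = 3(p(n-1) + q) + 7n.
Matching the n-coefficient: p = 3p + 7 ⇒ p = - \frac{7}{2}.
Matching constants: q = -3p + 3q ⇒ q = - \frac{21}{4}.
General: f(n) = A·(3)^n - \frac{7 n}{2} - \frac{21}{4}.
Apply f(0) = 8: A - \frac{21}{4} = 8 ⇒ A = \frac{53}{4}.
So f(n) = \frac{53 \cdot 3^{n}}{4} - \frac{7 n}{2} - \frac{21}{4}.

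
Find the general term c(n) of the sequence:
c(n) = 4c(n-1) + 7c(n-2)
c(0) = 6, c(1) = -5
Characteristic equation: x² - 4x - 7 = 0.
Discriminant Δ = (4)² + 4·(7) = 44.
Roots r₁,₂ = (4 ± √44)/2, so r₁ = 2 + \sqrt{11}, r₂ = 2 - \sqrt{11}.
General solution: c(n) = A·r₁^n + B·r₂^n.
From the initial conditions, A + B = 6 and r₁A + r₂B = -5.
Since r₁ - r₂ = √44: A = (-5 - (6)r₂)/√44 = 3 - \frac{17 \sqrt{11}}{22}, and B = 6 - A = \frac{17 \sqrt{11}}{22} + 3.
So c(n) = \left(3 - \frac{17 \sqrt{11}}{22}\right)\left(2 + \sqrt{11}\right)^n + \left(\frac{17 \sqrt{11}}{22} + 3\right)\left(2 - \sqrt{11}\right)^n.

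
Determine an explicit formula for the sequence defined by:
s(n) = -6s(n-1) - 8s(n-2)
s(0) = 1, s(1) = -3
Characteristic equation: x² + 6x + 8 = 0, which factors as (x - (-2))(x - (-4)) = 0.
Roots r₁ = -2, r₂ = -4 (distinct).
General solution: s(n) = A·(-2)^n + B·(-4)^n.
From s(0) = 1: A + B = 1.
From s(1) = -3: -2A - 4B = -3.
Solving: A = \frac{1}{2}, B = \frac{1}{2}.
So s(n) = \frac{\left(-2\right)^{n}}{2} + \frac{\left(-4\right)^{n}}{2}.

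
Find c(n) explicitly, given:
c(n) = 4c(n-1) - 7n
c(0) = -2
First-order linear with linear forcing.
Homogeneous solution: c_h(n) = A·(4)^n.
Try particular c_p(n) = pn + q. Substituting:
  pn + q = 4(p(n-1) + q) - 7n.
Matching the n-coefficient: p = 4p - 7 ⇒ p = \frac{7}{3}.
Matching constants: q = -4p + 4q ⇒ q = \frac{28}{9}.
General: c(n) = A·(4)^n + \frac{7 n}{3} + \frac{28}{9}.
Apply c(0) = -2: A + \frac{28}{9} = -2 ⇒ A = - \frac{46}{9}.
So c(n) = - \frac{46 \cdot 4^{n}}{9} + \frac{7 n}{3} + \frac{28}{9}.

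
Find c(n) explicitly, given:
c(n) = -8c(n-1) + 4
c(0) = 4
First-order linear non-homogeneous.
Homogeneous solution: c_h(n) = A·(-8)^n.
Try constant particular solution c_p = K: K = -8K + 4 ⇒ K = \frac{4}{9}.
General: c(n) = A·(-8)^n + \frac{4}{9}.
Apply c(0) = 4: A + \frac{4}{9} = 4 ⇒ A = \frac{32}{9}.
So c(n) = \frac{32 \left(-8\right)^{n}}{9} + \frac{4}{9}.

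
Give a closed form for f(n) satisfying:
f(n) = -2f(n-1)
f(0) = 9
This is a homogeneous first-order recurrence with ratio -2.
By induction f(n) = f(0) · (-2)^n = 9 \left(-2\right)^{n}.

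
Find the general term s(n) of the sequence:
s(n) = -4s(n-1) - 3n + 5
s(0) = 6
First-order linear with linear forcing.
Homogeneous solution: s_h(n) = A·(-4)^n.
Try particular s_p(n) = pn + q. Substituting:
  pn + q = -4(p(n-1) + q) - 3n + 5.
Matching the n-coefficient: p = -4p - 3 ⇒ p = - \frac{3}{5}.
Matching constants: q = 4p - 4q + 5 ⇒ q = \frac{13}{25}.
General: s(n) = A·(-4)^n - \frac{3 n}{5} + \frac{13}{25}.
Apply s(0) = 6: A + \frac{13}{25} = 6 ⇒ A = \frac{137}{25}.
So s(n) = \frac{137 \left(-4\right)^{n}}{25} - \frac{3 n}{5} + \frac{13}{25}.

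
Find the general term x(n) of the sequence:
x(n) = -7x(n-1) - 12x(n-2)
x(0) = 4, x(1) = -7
Characteristic equation: x² + 7x + 12 = 0, which factors as (x - (-3))(x - (-4)) = 0.
Roots r₁ = -3, r₂ = -4 (distinct).
General solution: x(n) = A·(-3)^n + B·(-4)^n.
From x(0) = 4: A + B = 4.
From x(1) = -7: -3A - 4B = -7.
Solving: A = 9, B = -5.
So x(n) = 9 \left(-3\right)^{n} - 5 \left(-4\right)^{n}.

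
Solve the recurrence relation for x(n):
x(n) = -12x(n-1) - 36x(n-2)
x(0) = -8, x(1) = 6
Characteristic equation: x² + 12x + 36 = 0, which is (x - (-6))².
Repeated root r = -6.
General solution: x(n) = (A + Bn)·(-6)^n.
From x(0) = -8: A = -8.
From x(1) = 6: (A + B)·(-6) = 6 ⇒ B = 7.
So x(n) = \left(7 n - 8\right) \cdot (-6)^n.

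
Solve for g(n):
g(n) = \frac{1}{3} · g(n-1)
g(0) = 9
Pure geometric recurrence with ratio \frac{1}{3}.
By induction g(n) = g(0) · (\frac{1}{3})^n = 9 \cdot 3^{- n}.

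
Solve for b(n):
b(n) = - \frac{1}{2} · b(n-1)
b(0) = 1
Pure geometric recurrence with ratio - \frac{1}{2}.
By induction b(n) = b(0) · (- \frac{1}{2})^n = \left(- \frac{1}{2}\right)^{n}.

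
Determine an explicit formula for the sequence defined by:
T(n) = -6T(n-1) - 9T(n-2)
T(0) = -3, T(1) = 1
Characteristic equation: x² + 6x + 9 = 0, which is (x - (-3))².
Repeated root r = -3.
General solution: T(n) = (A + Bn)·(-3)^n.
From T(0) = -3: A = -3.
From T(1) = 1: (A + B)·(-3) = 1 ⇒ B = \frac{8}{3}.
So T(n) = \left(\frac{8 n}{3} - 3\right) \cdot (-3)^n.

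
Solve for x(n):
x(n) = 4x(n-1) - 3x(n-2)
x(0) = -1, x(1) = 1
Characteristic equation: x² - 4x + 3 = 0, which factors as (x - (3))(x - (1)) = 0.
Roots r₁ = 3, r₂ = 1 (distinct).
General solution: x(n) = A·(3)^n + B·(1)^n.
From x(0) = -1: A + B = -1.
From x(1) = 1: 3A + B = 1.
Solving: A = 1, B = -2.
So x(n) = 3^{n} - 2.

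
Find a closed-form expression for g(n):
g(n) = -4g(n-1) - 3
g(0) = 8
First-order linear non-homogeneous.
Homogeneous solution: g_h(n) = A·(-4)^n.
Try constant particular solution g_p = K: K = -4K - 3 ⇒ K = - \frac{3}{5}.
General: g(n) = A·(-4)^n - \frac{3}{5}.
Apply g(0) = 8: A - \frac{3}{5} = 8 ⇒ A = \frac{43}{5}.
So g(n) = \frac{43 \left(-4\right)^{n}}{5} - \frac{3}{5}.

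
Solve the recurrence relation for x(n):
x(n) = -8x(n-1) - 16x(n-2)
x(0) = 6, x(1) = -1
Characteristic equation: x² + 8x + 16 = 0, which is (x - (-4))².
Repeated root r = -4.
General solution: x(n) = (A + Bn)·(-4)^n.
From x(0) = 6: A = 6.
From x(1) = -1: (A + B)·(-4) = -1 ⇒ B = - \frac{23}{4}.
So x(n) = \left(6 - \frac{23 n}{4}\right) \cdot (-4)^n.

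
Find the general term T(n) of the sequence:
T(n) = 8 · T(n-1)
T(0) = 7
Pure geometric recurrence with ratio 8.
By induction T(n) = T(0) · (8)^n = 7 \cdot 8^{n}.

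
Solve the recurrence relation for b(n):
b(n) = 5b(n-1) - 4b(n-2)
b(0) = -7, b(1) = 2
Characteristic equation: x² - 5x + 4 = 0, which factors as (x - (4))(x - (1)) = 0.
Roots r₁ = 4, r₂ = 1 (distinct).
General solution: b(n) = A·(4)^n + B·(1)^n.
From b(0) = -7: A + B = -7.
From b(1) = 2: 4A + B = 2.
Solving: A = 3, B = -10.
So b(n) = 3 \cdot 4^{n} - 10.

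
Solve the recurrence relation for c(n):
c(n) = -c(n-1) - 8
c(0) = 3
First-order linear non-homogeneous.
Homogeneous solution: c_h(n) = A·(-1)^n.
Try constant particular solution c_p = K: K = -K - 8 ⇒ K = -4.
General: c(n) = A·(-1)^n - 4.
Apply c(0) = 3: A - 4 = 3 ⇒ A = 7.
So c(n) = 7 \left(-1\right)^{n} - 4.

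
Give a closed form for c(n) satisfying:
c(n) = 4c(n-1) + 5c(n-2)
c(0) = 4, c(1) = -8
Characteristic equation: x² - 4x - 5 = 0, which factors as (x - (5))(x - (-1)) = 0.
Roots r₁ = 5, r₂ = -1 (distinct).
General solution: c(n) = A·(5)^n + B·(-1)^n.
From c(0) = 4: A + B = 4.
From c(1) = -8: 5A - B = -8.
Solving: A = - \frac{2}{3}, B = \frac{14}{3}.
So c(n) = \frac{14 \left(-1\right)^{n}}{3} - \frac{2 \cdot 5^{n}}{3}.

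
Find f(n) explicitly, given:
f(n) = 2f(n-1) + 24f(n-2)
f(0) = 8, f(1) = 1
Characteristic equation: x² - 2x - 24 = 0, which factors as (x - (-4))(x - (6)) = 0.
Roots r₁ = -4, r₂ = 6 (distinct).
General solution: f(n) = A·(-4)^n + B·(6)^n.
From f(0) = 8: A + B = 8.
From f(1) = 1: -4A + 6B = 1.
Solving: A = \frac{47}{10}, B = \frac{33}{10}.
So f(n) = \frac{47 \left(-4\right)^{n}}{10} + \frac{33 \cdot 6^{n}}{10}.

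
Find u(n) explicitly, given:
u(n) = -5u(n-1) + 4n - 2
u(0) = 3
First-order linear with linear forcing.
Homogeneous solution: u_h(n) = A·(-5)^n.
Try particular u_p(n) = pn + q. Substituting:
  pn + q = -5(p(n-1) + q) + 4n - 2.
Matching the n-coefficient: p = -5p + 4 ⇒ p = \frac{2}{3}.
Matching constants: q = 5p - 5q - 2 ⇒ q = \frac{2}{9}.
General: u(n) = A·(-5)^n + \frac{2 n}{3} + \frac{2}{9}.
Apply u(0) = 3: A + \frac{2}{9} = 3 ⇒ A = \frac{25}{9}.
So u(n) = \frac{25 \left(-5\right)^{n}}{9} + \frac{2 n}{3} + \frac{2}{9}.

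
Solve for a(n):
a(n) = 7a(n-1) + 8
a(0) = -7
First-order linear non-homogeneous.
Homogeneous solution: a_h(n) = A·(7)^n.
Try constant particular solution a_p = K: K = 7K + 8 ⇒ K = - \frac{4}{3}.
General: a(n) = A·(7)^n - \frac{4}{3}.
Apply a(0) = -7: A - \frac{4}{3} = -7 ⇒ A = - \frac{17}{3}.
So a(n) = - \frac{17 \cdot 7^{n}}{3} - \frac{4}{3}.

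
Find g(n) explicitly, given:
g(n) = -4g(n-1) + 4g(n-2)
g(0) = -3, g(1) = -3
Characteristic equation: x² + 4x - 4 = 0.
Discriminant Δ = (-4)² + 4·(4) = 32.
Roots r₁,₂ = (-4 ± √32)/2, so r₁ = -2 + 2 \sqrt{2}, r₂ = - 2 \sqrt{2} - 2.
General solution: g(n) = A·r₁^n + B·r₂^n.
From the initial conditions, A + B = -3 and r₁A + r₂B = -3.
Since r₁ - r₂ = √32: A = (-3 - (-3)r₂)/√32 = - \frac{9 \sqrt{2}}{8} - \frac{3}{2}, and B = -3 - A = - \frac{3}{2} + \frac{9 \sqrt{2}}{8}.
So g(n) = \left(- \frac{9 \sqrt{2}}{8} - \frac{3}{2}\right)\left(-2 + 2 \sqrt{2}\right)^n + \left(- \frac{3}{2} + \frac{9 \sqrt{2}}{8}\right)\left(- 2 \sqrt{2} - 2\right)^n.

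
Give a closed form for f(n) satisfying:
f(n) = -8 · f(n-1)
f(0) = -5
Pure geometric recurrence with ratio -8.
By induction f(n) = f(0) · (-8)^n = - 5 \left(-8\right)^{n}.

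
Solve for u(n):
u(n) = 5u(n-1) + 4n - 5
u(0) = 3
First-order linear with linear forcing.
Homogeneous solution: u_h(n) = A·(5)^n.
Try particular u_p(n) = pn + q. Substituting:
  pn + q = 5(p(n-1) + q) + 4n - 5.
Matching the n-coefficient: p = 5p + 4 ⇒ p = -1.
Matching constants: q = -5p + 5q - 5 ⇒ q = 0.
General: u(n) = A·(5)^n - n + 0.
Apply u(0) = 3: A + 0 = 3 ⇒ A = 3.
So u(n) = 3 \cdot 5^{n} - n.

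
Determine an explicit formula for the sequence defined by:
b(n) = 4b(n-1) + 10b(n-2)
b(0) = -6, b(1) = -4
Characteristic equation: x² - 4x - 10 = 0.
Discriminant Δ = (4)² + 4·(10) = 56.
Roots r₁,₂ = (4 ± √56)/2, so r₁ = 2 + \sqrt{14}, r₂ = 2 - \sqrt{14}.
General solution: b(n) = A·r₁^n + B·r₂^n.
From the initial conditions, A + B = -6 and r₁A + r₂B = -4.
Since r₁ - r₂ = √56: A = (-4 - (-6)r₂)/√56 = -3 + \frac{2 \sqrt{14}}{7}, and B = -6 - A = -3 - \frac{2 \sqrt{14}}{7}.
So b(n) = \left(-3 + \frac{2 \sqrt{14}}{7}\right)\left(2 + \sqrt{14}\right)^n + \left(-3 - \frac{2 \sqrt{14}}{7}\right)\left(2 - \sqrt{14}\right)^n.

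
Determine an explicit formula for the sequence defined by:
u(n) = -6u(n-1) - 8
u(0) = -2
First-order linear non-homogeneous.
Homogeneous solution: u_h(n) = A·(-6)^n.
Try constant particular solution u_p = K: K = -6K - 8 ⇒ K = - \frac{8}{7}.
General: u(n) = A·(-6)^n - \frac{8}{7}.
Apply u(0) = -2: A - \frac{8}{7} = -2 ⇒ A = - \frac{6}{7}.
So u(n) = - \frac{6 \left(-6\right)^{n}}{7} - \frac{8}{7}.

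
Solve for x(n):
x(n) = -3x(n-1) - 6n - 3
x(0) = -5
First-order linear with linear forcing.
Homogeneous solution: x_h(n) = A·(-3)^n.
Try particular x_p(n) = pn + q. Substituting:
  pn + q = -3(p(n-1) + q) - 6n - 3.
Matching the n-coefficient: p = -3p - 6 ⇒ p = - \frac{3}{2}.
Matching constants: q = 3p - 3q - 3 ⇒ q = - \frac{15}{8}.
General: x(n) = A·(-3)^n - \frac{3 n}{2} - \frac{15}{8}.
Apply x(0) = -5: A - \frac{15}{8} = -5 ⇒ A = - \frac{25}{8}.
So x(n) = - \frac{25 \left(-3\right)^{n}}{8} - \frac{3 n}{2} - \frac{15}{8}.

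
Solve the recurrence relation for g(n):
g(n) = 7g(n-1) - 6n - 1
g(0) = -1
First-order linear with linear forcing.
Homogeneous solution: g_h(n) = A·(7)^n.
Try particular g_p(n) = pn + q. Substituting:
  pn + q = 7(p(n-1) + q) - 6n - 1.
Matching the n-coefficient: p = 7p - 6 ⇒ p = 1.
Matching constants: q = -7p + 7q - 1 ⇒ q = \frac{4}{3}.
General: g(n) = A·(7)^n + n + \frac{4}{3}.
Apply g(0) = -1: A + \frac{4}{3} = -1 ⇒ A = - \frac{7}{3}.
So g(n) = - \frac{7 \cdot 7^{n}}{3} + n + \frac{4}{3}.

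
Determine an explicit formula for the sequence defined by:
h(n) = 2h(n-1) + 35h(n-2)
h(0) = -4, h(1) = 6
Characteristic equation: x² - 2x - 35 = 0, which factors as (x - (7))(x - (-5)) = 0.
Roots r₁ = 7, r₂ = -5 (distinct).
General solution: h(n) = A·(7)^n + B·(-5)^n.
From h(0) = -4: A + B = -4.
From h(1) = 6: 7A - 5B = 6.
Solving: A = - \frac{7}{6}, B = - \frac{17}{6}.
So h(n) = - \frac{17 \left(-5\right)^{n}}{6} - \frac{7 \cdot 7^{n}}{6}.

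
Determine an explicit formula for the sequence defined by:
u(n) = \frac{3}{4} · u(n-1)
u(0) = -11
Pure geometric recurrence with ratio \frac{3}{4}.
By induction u(n) = u(0) · (\frac{3}{4})^n = - 11 \left(\frac{3}{4}\right)^{n}.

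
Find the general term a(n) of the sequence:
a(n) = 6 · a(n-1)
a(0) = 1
Pure geometric recurrence with ratio 6.
By induction a(n) = a(0) · (6)^n = 6^{n}.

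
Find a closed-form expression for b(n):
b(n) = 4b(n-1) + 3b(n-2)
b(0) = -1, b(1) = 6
Characteristic equation: x² - 4x - 3 = 0.
Discriminant Δ = (4)² + 4·(3) = 28.
Roots r₁,₂ = (4 ± √28)/2, so r₁ = 2 + \sqrt{7}, r₂ = 2 - \sqrt{7}.
General solution: b(n) = A·r₁^n + B·r₂^n.
From the initial conditions, A + B = -1 and r₁A + r₂B = 6.
Since r₁ - r₂ = √28: A = (6 - (-1)r₂)/√28 = - \frac{1}{2} + \frac{4 \sqrt{7}}{7}, and B = -1 - A = - \frac{4 \sqrt{7}}{7} - \frac{1}{2}.
So b(n) = \left(- \frac{1}{2} + \frac{4 \sqrt{7}}{7}\right)\left(2 + \sqrt{7}\right)^n + \left(- \frac{4 \sqrt{7}}{7} - \frac{1}{2}\right)\left(2 - \sqrt{7}\right)^n.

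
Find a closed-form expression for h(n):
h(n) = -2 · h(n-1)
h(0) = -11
Pure geometric recurrence with ratio -2.
By induction h(n) = h(0) · (-2)^n = - 11 \left(-2\right)^{n}.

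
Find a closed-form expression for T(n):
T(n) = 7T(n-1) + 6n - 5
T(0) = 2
First-order linear with linear forcing.
Homogeneous solution: T_h(n) = A·(7)^n.
Try particular T_p(n) = pn + q. Substituting:
  pn + q = 7(p(n-1) + q) + 6n - 5.
Matching the n-coefficient: p = 7p + 6 ⇒ p = -1.
Matching constants: q = -7p + 7q - 5 ⇒ q = - \frac{1}{3}.
General: T(n) = A·(7)^n - n - \frac{1}{3}.
Apply T(0) = 2: A - \frac{1}{3} = 2 ⇒ A = \frac{7}{3}.
So T(n) = \frac{7 \cdot 7^{n}}{3} - n - \frac{1}{3}.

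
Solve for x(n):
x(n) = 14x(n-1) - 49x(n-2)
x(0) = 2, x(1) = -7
Characteristic equation: x² - 14x + 49 = 0, which is (x - (7))².
Repeated root r = 7.
General solution: x(n) = (A + Bn)·(7)^n.
From x(0) = 2: A = 2.
From x(1) = -7: (A + B)·(7) = -7 ⇒ B = -3.
So x(n) = \left(2 - 3 n\right) \cdot (7)^n.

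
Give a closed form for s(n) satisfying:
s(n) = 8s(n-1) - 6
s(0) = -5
First-order linear non-homogeneous.
Homogeneous solution: s_h(n) = A·(8)^n.
Try constant particular solution s_p = K: K = 8K - 6 ⇒ K = \frac{6}{7}.
General: s(n) = A·(8)^n + \frac{6}{7}.
Apply s(0) = -5: A + \frac{6}{7} = -5 ⇒ A = - \frac{41}{7}.
So s(n) = \frac{6}{7} - \frac{41 \cdot 8^{n}}{7}.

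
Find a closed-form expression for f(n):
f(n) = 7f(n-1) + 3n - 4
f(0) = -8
First-order linear with linear forcing.
Homogeneous solution: f_h(n) = A·(7)^n.
Try particular f_p(n) = pn + q. Substituting:
  pn + q = 7(p(n-1) + q) + 3n - 4.
Matching the n-coefficient: p = 7p + 3 ⇒ p = - \frac{1}{2}.
Matching constants: q = -7p + 7q - 4 ⇒ q = \frac{1}{12}.
General: f(n) = A·(7)^n - \frac{n}{2} + \frac{1}{12}.
Apply f(0) = -8: A + \frac{1}{12} = -8 ⇒ A = - \frac{97}{12}.
So f(n) = - \frac{97 \cdot 7^{n}}{12} - \frac{n}{2} + \frac{1}{12}.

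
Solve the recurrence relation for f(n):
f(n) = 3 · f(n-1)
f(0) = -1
Pure geometric recurrence with ratio 3.
By induction f(n) = f(0) · (3)^n = - 3^{n}.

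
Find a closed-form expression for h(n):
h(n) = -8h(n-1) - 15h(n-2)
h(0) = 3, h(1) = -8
Characteristic equation: x² + 8x + 15 = 0, which factors as (x - (-3))(x - (-5)) = 0.
Roots r₁ = -3, r₂ = -5 (distinct).
General solution: h(n) = A·(-3)^n + B·(-5)^n.
From h(0) = 3: A + B = 3.
From h(1) = -8: -3A - 5B = -8.
Solving: A = \frac{7}{2}, B = - \frac{1}{2}.
So h(n) = \frac{7 \left(-3\right)^{n}}{2} - \frac{\left(-5\right)^{n}}{2}.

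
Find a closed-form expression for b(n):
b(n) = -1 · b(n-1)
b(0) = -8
Pure geometric recurrence with ratio -1.
By induction b(n) = b(0) · (-1)^n = - 8 \left(-1\right)^{n}.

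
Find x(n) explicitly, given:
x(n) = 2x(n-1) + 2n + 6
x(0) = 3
First-order linear with linear forcing.
Homogeneous solution: x_h(n) = A·(2)^n.
Try particular x_p(n) = pn + q. Substituting:
  pn + q = 2(p(n-1) + q) + 2n + 6.
Matching the n-coefficient: p = 2p + 2 ⇒ p = -2.
Matching constants: q = -2p + 2q + 6 ⇒ q = -10.
General: x(n) = A·(2)^n - 2 n - 10.
Apply x(0) = 3: A - 10 = 3 ⇒ A = 13.
So x(n) = 13 \cdot 2^{n} - 2 n - 10.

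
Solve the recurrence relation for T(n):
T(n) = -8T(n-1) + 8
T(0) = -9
First-order linear non-homogeneous.
Homogeneous solution: T_h(n) = A·(-8)^n.
Try constant particular solution T_p = K: K = -8K + 8 ⇒ K = \frac{8}{9}.
General: T(n) = A·(-8)^n + \frac{8}{9}.
Apply T(0) = -9: A + \frac{8}{9} = -9 ⇒ A = - \frac{89}{9}.
So T(n) = \frac{8}{9} - \frac{89 \left(-8\right)^{n}}{9}.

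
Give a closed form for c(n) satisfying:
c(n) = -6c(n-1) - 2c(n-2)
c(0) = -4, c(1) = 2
Characteristic equation: x² + 6x + 2 = 0.
Discriminant Δ = (-6)² + 4·(-2) = 28.
Roots r₁,₂ = (-6 ± √28)/2, so r₁ = -3 + \sqrt{7}, r₂ = -3 - \sqrt{7}.
General solution: c(n) = A·r₁^n + B·r₂^n.
From the initial conditions, A + B = -4 and r₁A + r₂B = 2.
Since r₁ - r₂ = √28: A = (2 - (-4)r₂)/√28 = -2 - \frac{5 \sqrt{7}}{7}, and B = -4 - A = -2 + \frac{5 \sqrt{7}}{7}.
So c(n) = \left(-2 - \frac{5 \sqrt{7}}{7}\right)\left(-3 + \sqrt{7}\right)^n + \left(-2 + \frac{5 \sqrt{7}}{7}\right)\left(-3 - \sqrt{7}\right)^n.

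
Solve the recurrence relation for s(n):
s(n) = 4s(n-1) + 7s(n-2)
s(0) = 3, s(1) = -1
Characteristic equation: x² - 4x - 7 = 0.
Discriminant Δ = (4)² + 4·(7) = 44.
Roots r₁,₂ = (4 ± √44)/2, so r₁ = 2 + \sqrt{11}, r₂ = 2 - \sqrt{11}.
General solution: s(n) = A·r₁^n + B·r₂^n.
From the initial conditions, A + B = 3 and r₁A + r₂B = -1.
Since r₁ - r₂ = √44: A = (-1 - (3)r₂)/√44 = \frac{3}{2} - \frac{7 \sqrt{11}}{22}, and B = 3 - A = \frac{7 \sqrt{11}}{22} + \frac{3}{2}.
So s(n) = \left(\frac{3}{2} - \frac{7 \sqrt{11}}{22}\right)\left(2 + \sqrt{11}\right)^n + \left(\frac{7 \sqrt{11}}{22} + \frac{3}{2}\right)\left(2 - \sqrt{11}\right)^n.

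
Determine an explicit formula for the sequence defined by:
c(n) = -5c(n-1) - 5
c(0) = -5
First-order linear non-homogeneous.
Homogeneous solution: c_h(n) = A·(-5)^n.
Try constant particular solution c_p = K: K = -5K - 5 ⇒ K = - \frac{5}{6}.
General: c(n) = A·(-5)^n - \frac{5}{6}.
Apply c(0) = -5: A - \frac{5}{6} = -5 ⇒ A = - \frac{25}{6}.
So c(n) = - \frac{25 \left(-5\right)^{n}}{6} - \frac{5}{6}.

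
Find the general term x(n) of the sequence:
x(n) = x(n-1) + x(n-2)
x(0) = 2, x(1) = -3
Characteristic equation: x² - x - 1 = 0.
Discriminant Δ = (1)² + 4·(1) = 5.
Roots r₁,₂ = (1 ± √5)/2, so r₁ = \frac{1}{2} + \frac{\sqrt{5}}{2}, r₂ = \frac{1}{2} - \frac{\sqrt{5}}{2}.
General solution: x(n) = A·r₁^n + B·r₂^n.
From the initial conditions, A + B = 2 and r₁A + r₂B = -3.
Since r₁ - r₂ = √5: A = (-3 - (2)r₂)/√5 = 1 - \frac{4 \sqrt{5}}{5}, and B = 2 - A = 1 + \frac{4 \sqrt{5}}{5}.
So x(n) = \left(1 - \frac{4 \sqrt{5}}{5}\right)\left(\frac{1}{2} + \frac{\sqrt{5}}{2}\right)^n + \left(1 + \frac{4 \sqrt{5}}{5}\right)\left(\frac{1}{2} - \frac{\sqrt{5}}{2}\right)^n.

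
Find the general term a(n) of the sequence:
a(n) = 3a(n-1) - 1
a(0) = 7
First-order linear non-homogeneous.
Homogeneous solution: a_h(n) = A·(3)^n.
Try constant particular solution a_p = K: K = 3K - 1 ⇒ K = \frac{1}{2}.
General: a(n) = A·(3)^n + \frac{1}{2}.
Apply a(0) = 7: A + \frac{1}{2} = 7 ⇒ A = \frac{13}{2}.
So a(n) = \frac{13 \cdot 3^{n}}{2} + \frac{1}{2}.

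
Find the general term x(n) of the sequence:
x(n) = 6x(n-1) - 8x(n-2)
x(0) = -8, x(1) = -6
Characteristic equation: x² - 6x + 8 = 0, which factors as (x - (2))(x - (4)) = 0.
Roots r₁ = 2, r₂ = 4 (distinct).
General solution: x(n) = A·(2)^n + B·(4)^n.
From x(0) = -8: A + B = -8.
From x(1) = -6: 2A + 4B = -6.
Solving: A = -13, B = 5.
So x(n) = - 13 \cdot 2^{n} + 5 \cdot 4^{n}.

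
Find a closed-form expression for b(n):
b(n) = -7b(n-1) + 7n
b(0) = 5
First-order linear with linear forcing.
Homogeneous solution: b_h(n) = A·(-7)^n.
Try particular b_p(n) = pn + q. Substituting:
  pn + q = -7(p(n-1) + q) + 7n.
Matching the n-coefficient: p = -7p + 7 ⇒ p = \frac{7}{8}.
Matching constants: q = 7p - 7q ⇒ q = \frac{49}{64}.
General: b(n) = A·(-7)^n + \frac{7 n}{8} + \frac{49}{64}.
Apply b(0) = 5: A + \frac{49}{64} = 5 ⇒ A = \frac{271}{64}.
So b(n) = \frac{271 \left(-7\right)^{n}}{64} + \frac{7 n}{8} + \frac{49}{64}.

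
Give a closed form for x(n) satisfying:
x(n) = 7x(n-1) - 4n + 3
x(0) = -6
First-order linear with linear forcing.
Homogeneous solution: x_h(n) = A·(7)^n.
Try particular x_p(n) = pn + q. Substituting:
  pn + q = 7(p(n-1) + q) - 4n + 3.
Matching the n-coefficient: p = 7p - 4 ⇒ p = \frac{2}{3}.
Matching constants: q = -7p + 7q + 3 ⇒ q = \frac{5}{18}.
General: x(n) = A·(7)^n + \frac{2 n}{3} + \frac{5}{18}.
Apply x(0) = -6: A + \frac{5}{18} = -6 ⇒ A = - \frac{113}{18}.
So x(n) = - \frac{113 \cdot 7^{n}}{18} + \frac{2 n}{3} + \frac{5}{18}.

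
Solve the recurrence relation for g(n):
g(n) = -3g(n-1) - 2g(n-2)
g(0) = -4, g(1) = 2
Characteristic equation: x² + 3x + 2 = 0, which factors as (x - (-1))(x - (-2)) = 0.
Roots r₁ = -1, r₂ = -2 (distinct).
General solution: g(n) = A·(-1)^n + B·(-2)^n.
From g(0) = -4: A + B = -4.
From g(1) = 2: -A - 2B = 2.
Solving: A = -6, B = 2.
So g(n) = - 6 \left(-1\right)^{n} + 2 \left(-2\right)^{n}.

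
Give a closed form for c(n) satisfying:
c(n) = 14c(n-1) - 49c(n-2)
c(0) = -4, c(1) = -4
Characteristic equation: x² - 14x + 49 = 0, which is (x - (7))².
Repeated root r = 7.
General solution: c(n) = (A + Bn)·(7)^n.
From c(0) = -4: A = -4.
From c(1) = -4: (A + B)·(7) = -4 ⇒ B = \frac{24}{7}.
So c(n) = \left(\frac{24 n}{7} - 4\right) \cdot (7)^n.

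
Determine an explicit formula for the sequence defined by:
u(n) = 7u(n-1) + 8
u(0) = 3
First-order linear non-homogeneous.
Homogeneous solution: u_h(n) = A·(7)^n.
Try constant particular solution u_p = K: K = 7K + 8 ⇒ K = - \frac{4}{3}.
General: u(n) = A·(7)^n - \frac{4}{3}.
Apply u(0) = 3: A - \frac{4}{3} = 3 ⇒ A = \frac{13}{3}.
So u(n) = \frac{13 \cdot 7^{n}}{3} - \frac{4}{3}.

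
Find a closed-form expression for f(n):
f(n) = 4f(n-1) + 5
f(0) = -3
First-order linear non-homogeneous.
Homogeneous solution: f_h(n) = A·(4)^n.
Try constant particular solution f_p = K: K = 4K + 5 ⇒ K = - \frac{5}{3}.
General: f(n) = A·(4)^n - \frac{5}{3}.
Apply f(0) = -3: A - \frac{5}{3} = -3 ⇒ A = - \frac{4}{3}.
So f(n) = - \frac{4 \cdot 4^{n}}{3} - \frac{5}{3}.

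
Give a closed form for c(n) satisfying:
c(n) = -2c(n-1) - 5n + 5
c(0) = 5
First-order linear with linear forcing.
Homogeneous solution: c_h(n) = A·(-2)^n.
Try particular c_p(n) = pn + q. Substituting:
  pn + q = -2(p(n-1) + q) - 5n + 5.
Matching the n-coefficient: p = -2p - 5 ⇒ p = - \frac{5}{3}.
Matching constants: q = 2p - 2q + 5 ⇒ q = \frac{5}{9}.
General: c(n) = A·(-2)^n - \frac{5 n}{3} + \frac{5}{9}.
Apply c(0) = 5: A + \frac{5}{9} = 5 ⇒ A = \frac{40}{9}.
So c(n) = \frac{40 \left(-2\right)^{n}}{9} - \frac{5 n}{3} + \frac{5}{9}.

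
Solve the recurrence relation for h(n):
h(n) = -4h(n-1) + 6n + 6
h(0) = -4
First-order linear with linear forcing.
Homogeneous solution: h_h(n) = A·(-4)^n.
Try particular h_p(n) = pn + q. Substituting:
  pn + q = -4(p(n-1) + q) + 6n + 6.
Matching the n-coefficient: p = -4p + 6 ⇒ p = \frac{6}{5}.
Matching constants: q = 4p - 4q + 6 ⇒ q = \frac{54}{25}.
General: h(n) = A·(-4)^n + \frac{6 n}{5} + \frac{54}{25}.
Apply h(0) = -4: A + \frac{54}{25} = -4 ⇒ A = - \frac{154}{25}.
So h(n) = - \frac{154 \left(-4\right)^{n}}{25} + \frac{6 n}{5} + \frac{54}{25}.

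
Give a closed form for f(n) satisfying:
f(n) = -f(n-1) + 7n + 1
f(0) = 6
First-order linear with linear forcing.
Homogeneous solution: f_h(n) = A·(-1)^n.
Try particular f_p(n) = pn + q. Substituting:
  pn + q = -(p(n-1) + q) + 7n + 1.
Matching the n-coefficient: p = -p + 7 ⇒ p = \frac{7}{2}.
Matching constants: q = p - q + 1 ⇒ q = \frac{9}{4}.
General: f(n) = A·(-1)^n + \frac{7 n}{2} + \frac{9}{4}.
Apply f(0) = 6: A + \frac{9}{4} = 6 ⇒ A = \frac{15}{4}.
So f(n) = \frac{15 \left(-1\right)^{n}}{4} + \frac{7 n}{2} + \frac{9}{4}.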